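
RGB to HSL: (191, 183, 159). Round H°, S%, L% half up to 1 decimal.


Normalize: R'=191/255≈0.7490, G'=183/255≈0.7176, B'=159/255≈0.6235
Max=191/255, Min=159/255, Δ=Max-Min=32/255
L = (Max+Min)/2 = (191+159)/510 = 350/510 = 0.68627… → L = 68.6%
L > 0.5 → S = Δ/(2-Max-Min) = 32/(510-191-159) = 32/160 = 0.2 → S = 20.0%
(the 1/255 factors cancel in S and H, so raw channel differences can be used)
Max is R' → H = 60 × (((G-B)/Δ) mod 6) = 60 × (((183-159)/32) mod 6)
  24/32 = 0.75
  H = 60 × 0.75 = 45° → H = 45.0°
= HSL(45.0°, 20.0%, 68.6%)


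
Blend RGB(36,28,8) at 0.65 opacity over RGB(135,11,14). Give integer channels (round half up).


C = α×F + (1-α)×B, with 1-α = 0.35
R: 0.65×36 + 0.35×135 = 23.40 + 47.25 = 70.65 → 71
G: 0.65×28 + 0.35×11 = 18.20 + 3.85 = 22.05 → 22
B: 0.65×8 + 0.35×14 = 5.20 + 4.90 = 10.10 → 10
= RGB(71, 22, 10)


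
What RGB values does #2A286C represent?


2A → 42 (R)
28 → 40 (G)
6C → 108 (B)
= RGB(42, 40, 108)


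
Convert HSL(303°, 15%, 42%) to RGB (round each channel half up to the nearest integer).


H=303°, S=0.15, L=0.42
C = (1-|2L-1|)×S = (1-|-0.16|)×0.15 = 0.126
H' = H/60 = 303/60 ≈ 5.0500; X = C×(1-|H' mod 2 - 1|) = 0.1197
m = L - C/2 = 0.42 - 0.063 = 0.357
Sector ⌊H'⌋ = 5 → (R',G',B') = (0.126, 0.0, 0.1197)
RGB = ((R'+m)×255, (G'+m)×255, (B'+m)×255) = (123.165, 91.035, 121.5585)
Round half up → RGB(123, 91, 122)


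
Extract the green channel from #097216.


Color: #097216
R = 09 = 9
G = 72 = 114
B = 16 = 22
Green = 114


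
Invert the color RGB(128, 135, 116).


Invert: (255-R, 255-G, 255-B)
R: 255-128 = 127
G: 255-135 = 120
B: 255-116 = 139
= RGB(127, 120, 139)


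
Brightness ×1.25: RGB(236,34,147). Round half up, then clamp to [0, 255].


Multiply each channel by 1.25, round half up, clamp to [0, 255]
R: 236×1.25 = 295 → clamp → 255
G: 34×1.25 = 42.5 → round → 43
B: 147×1.25 = 183.75 → round → 184
= RGB(255, 43, 184)


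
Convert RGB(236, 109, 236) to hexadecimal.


R = 236 → EC (hex)
G = 109 → 6D (hex)
B = 236 → EC (hex)
Hex = #EC6DEC


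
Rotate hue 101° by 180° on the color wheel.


New hue = (H + rotation) mod 360
New hue = (101 + 180) mod 360
= 281 mod 360
= 281°


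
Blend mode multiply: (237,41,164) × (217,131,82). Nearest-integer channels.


Multiply: C = A×B/255, rounded to nearest integer
R: 237×217/255 = 51429/255 ≈ 201.682 → 202
G: 41×131/255 = 5371/255 ≈ 21.063 → 21
B: 164×82/255 = 13448/255 ≈ 52.737 → 53
= RGB(202, 21, 53)


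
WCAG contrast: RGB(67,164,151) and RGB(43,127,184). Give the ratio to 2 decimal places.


Linearize each sRGB channel c=v/255: c/12.92 if c ≤ 0.04045 else ((c+0.055)/1.055)^2.4
L = 0.2126×R_lin + 0.7152×G_lin + 0.0722×B_lin
Color 1 (67,164,151):
  R=67: 67/255≈0.2627 > 0.04045 → ((0.2627+0.055)/1.055)^2.4 ≈ 0.05613
  G=164: 164/255≈0.6431 > 0.04045 → ((0.6431+0.055)/1.055)^2.4 ≈ 0.37124
  B=151: 151/255≈0.5922 > 0.04045 → ((0.5922+0.055)/1.055)^2.4 ≈ 0.30947
  L1 = 0.2126×0.05613 + 0.7152×0.37124 + 0.0722×0.30947 ≈ 0.29979
Color 2 (43,127,184):
  R=43: 43/255≈0.1686 > 0.04045 → ((0.1686+0.055)/1.055)^2.4 ≈ 0.02416
  G=127: 127/255≈0.4980 > 0.04045 → ((0.4980+0.055)/1.055)^2.4 ≈ 0.21223
  B=184: 184/255≈0.7216 > 0.04045 → ((0.7216+0.055)/1.055)^2.4 ≈ 0.47932
  L2 = 0.2126×0.02416 + 0.7152×0.21223 + 0.0722×0.47932 ≈ 0.19153
Lighter = 0.29979, Darker = 0.19153
Ratio = (L_lighter + 0.05) / (L_darker + 0.05)
Ratio = (0.29979 + 0.05) / (0.19153 + 0.05) = 0.34979 / 0.24153 ≈ 1.4482
Ratio ≈ 1.45:1


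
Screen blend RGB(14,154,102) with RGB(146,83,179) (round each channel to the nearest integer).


Screen: C = 255 - (255-A)×(255-B)/255, rounded to nearest integer
R: 255 - (255-14)×(255-146)/255 = 255 - 26269/255 ≈ 255 - 103.016 = 151.984 → 152
G: 255 - (255-154)×(255-83)/255 = 255 - 17372/255 ≈ 255 - 68.125 = 186.875 → 187
B: 255 - (255-102)×(255-179)/255 = 255 - 11628/255 ≈ 255 - 45.600 = 209.400 → 209
= RGB(152, 187, 209)


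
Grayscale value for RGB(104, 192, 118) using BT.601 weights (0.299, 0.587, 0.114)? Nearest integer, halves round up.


Gray = 0.299×R + 0.587×G + 0.114×B
Gray = 0.299×104 + 0.587×192 + 0.114×118
Gray = 31.096 + 112.704 + 13.452
Gray = 157.252 → round half up → 157
Gray = 157


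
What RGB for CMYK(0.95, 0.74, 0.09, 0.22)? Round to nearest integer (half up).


R = 255 × (1-C) × (1-K) = 255 × 0.05 × 0.78 = 9.945 → 10
G = 255 × (1-M) × (1-K) = 255 × 0.26 × 0.78 = 51.714 → 52
B = 255 × (1-Y) × (1-K) = 255 × 0.91 × 0.78 = 180.999 → 181
= RGB(10, 52, 181)


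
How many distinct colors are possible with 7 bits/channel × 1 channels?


Total bits = 7 bits/channel × 1 channels = 7 bits
Distinct colors = 2^7
= 128 colors


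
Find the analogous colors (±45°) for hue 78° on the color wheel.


Base hue: 78°
Left analog: (78 - 45) mod 360 = 33°
Right analog: (78 + 45) mod 360 = 123°
Analogous hues = 33° and 123°


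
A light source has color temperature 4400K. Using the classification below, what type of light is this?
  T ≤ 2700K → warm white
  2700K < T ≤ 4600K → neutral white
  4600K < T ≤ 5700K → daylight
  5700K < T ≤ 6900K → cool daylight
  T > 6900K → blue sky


Temperature: 4400K
2700K < 4400K ≤ 4600K → neutral white
Classification: neutral white


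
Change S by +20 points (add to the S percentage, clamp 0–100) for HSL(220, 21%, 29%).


Original S = 21%
Adjustment = +20 percentage points
New S = 21 + (20) = 41
Clamp to [0, 100] → 41
= HSL(220°, 41%, 29%)


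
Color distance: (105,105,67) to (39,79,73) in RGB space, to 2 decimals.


d = √[(R₁-R₂)² + (G₁-G₂)² + (B₁-B₂)²]
d = √[(105-39)² + (105-79)² + (67-73)²]
d = √[4356 + 676 + 36]
d = √5068
d ≈ 71.19


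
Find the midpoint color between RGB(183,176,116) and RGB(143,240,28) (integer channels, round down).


Midpoint: each channel = ⌊(C₁+C₂)/2⌋
R: ⌊(183+143)/2⌋ = 163
G: ⌊(176+240)/2⌋ = 208
B: ⌊(116+28)/2⌋ = 72
= RGB(163, 208, 72)


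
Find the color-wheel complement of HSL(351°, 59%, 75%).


Complement = opposite side of color wheel = hue + 180°
H' = (351 + 180) mod 360 = 171°
S and L unchanged.
= HSL(171°, 59%, 75%)


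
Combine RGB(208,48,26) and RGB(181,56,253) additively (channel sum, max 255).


Additive: each channel = min(255, C₁+C₂)
R: 208+181 = 389 → 255
G: 48+56 = 104 → 104
B: 26+253 = 279 → 255
= RGB(255, 104, 255)


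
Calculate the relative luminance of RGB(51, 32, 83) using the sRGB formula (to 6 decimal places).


Linearize each channel (sRGB transfer function): c = v/255; c_lin = c/12.92 if c ≤ 0.04045, else ((c+0.055)/1.055)^2.4
  R: 51/255 ≈ 0.200000 > 0.04045 → ((0.200000+0.055)/1.055)^2.4 ≈ 0.033105
  G: 32/255 ≈ 0.125490 > 0.04045 → ((0.125490+0.055)/1.055)^2.4 ≈ 0.014444
  B: 83/255 ≈ 0.325490 > 0.04045 → ((0.325490+0.055)/1.055)^2.4 ≈ 0.086500
R_lin = 0.033105, G_lin = 0.014444, B_lin = 0.086500
L = 0.2126×R + 0.7152×G + 0.0722×B
L = 0.2126×0.033105 + 0.7152×0.014444 + 0.0722×0.086500
L ≈ 0.023614


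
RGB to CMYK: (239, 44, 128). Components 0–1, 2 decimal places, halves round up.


R'=239/255≈0.9373, G'=44/255≈0.1725, B'=128/255≈0.5020
K = 1 - max(R',G',B') = 1 - 239/255 = 16/255 = 0.06274… → 0.06
(1-R'-K)/(1-K) simplifies to (max-R)/max with max = 239:
C = (239-239)/239 = 0/239 = 0 → 0.00
M = (239-44)/239 = 195/239 = 0.81589… → 0.82
Y = (239-128)/239 = 111/239 = 0.46443… → 0.46
= CMYK(0.00, 0.82, 0.46, 0.06)


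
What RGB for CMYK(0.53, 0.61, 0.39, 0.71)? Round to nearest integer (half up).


R = 255 × (1-C) × (1-K) = 255 × 0.47 × 0.29 = 34.7565 → 35
G = 255 × (1-M) × (1-K) = 255 × 0.39 × 0.29 = 28.8405 → 29
B = 255 × (1-Y) × (1-K) = 255 × 0.61 × 0.29 = 45.1095 → 45
= RGB(35, 29, 45)


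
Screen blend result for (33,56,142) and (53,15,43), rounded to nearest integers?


Screen: C = 255 - (255-A)×(255-B)/255, rounded to nearest integer
R: 255 - (255-33)×(255-53)/255 = 255 - 44844/255 ≈ 255 - 175.859 = 79.141 → 79
G: 255 - (255-56)×(255-15)/255 = 255 - 47760/255 ≈ 255 - 187.294 = 67.706 → 68
B: 255 - (255-142)×(255-43)/255 = 255 - 23956/255 ≈ 255 - 93.945 = 161.055 → 161
= RGB(79, 68, 161)


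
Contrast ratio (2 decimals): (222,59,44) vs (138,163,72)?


Linearize each sRGB channel c=v/255: c/12.92 if c ≤ 0.04045 else ((c+0.055)/1.055)^2.4
L = 0.2126×R_lin + 0.7152×G_lin + 0.0722×B_lin
Color 1 (222,59,44):
  R=222: 222/255≈0.8706 > 0.04045 → ((0.8706+0.055)/1.055)^2.4 ≈ 0.73046
  G=59: 59/255≈0.2314 > 0.04045 → ((0.2314+0.055)/1.055)^2.4 ≈ 0.04374
  B=44: 44/255≈0.1725 > 0.04045 → ((0.1725+0.055)/1.055)^2.4 ≈ 0.02519
  L1 = 0.2126×0.73046 + 0.7152×0.04374 + 0.0722×0.02519 ≈ 0.18839
Color 2 (138,163,72):
  R=138: 138/255≈0.5412 > 0.04045 → ((0.5412+0.055)/1.055)^2.4 ≈ 0.25415
  G=163: 163/255≈0.6392 > 0.04045 → ((0.6392+0.055)/1.055)^2.4 ≈ 0.36625
  B=72: 72/255≈0.2824 > 0.04045 → ((0.2824+0.055)/1.055)^2.4 ≈ 0.06480
  L2 = 0.2126×0.25415 + 0.7152×0.36625 + 0.0722×0.06480 ≈ 0.32066
Lighter = 0.32066, Darker = 0.18839
Ratio = (L_lighter + 0.05) / (L_darker + 0.05)
Ratio = (0.32066 + 0.05) / (0.18839 + 0.05) = 0.37066 / 0.23839 ≈ 1.5548
Ratio ≈ 1.55:1


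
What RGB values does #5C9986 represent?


5C → 92 (R)
99 → 153 (G)
86 → 134 (B)
= RGB(92, 153, 134)


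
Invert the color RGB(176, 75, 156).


Invert: (255-R, 255-G, 255-B)
R: 255-176 = 79
G: 255-75 = 180
B: 255-156 = 99
= RGB(79, 180, 99)


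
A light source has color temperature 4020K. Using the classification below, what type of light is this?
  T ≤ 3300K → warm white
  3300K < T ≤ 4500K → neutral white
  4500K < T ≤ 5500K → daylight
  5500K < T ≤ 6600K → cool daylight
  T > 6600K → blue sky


Temperature: 4020K
3300K < 4020K ≤ 4500K → neutral white
Classification: neutral white


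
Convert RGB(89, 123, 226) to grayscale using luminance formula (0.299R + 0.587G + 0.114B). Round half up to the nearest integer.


Gray = 0.299×R + 0.587×G + 0.114×B
Gray = 0.299×89 + 0.587×123 + 0.114×226
Gray = 26.611 + 72.201 + 25.764
Gray = 124.576 → round half up → 125
Gray = 125


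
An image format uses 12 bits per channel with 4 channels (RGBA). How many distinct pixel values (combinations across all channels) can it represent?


Total bits = 12 bits/channel × 4 channels = 48 bits
Distinct pixel values = 2^48
= 281,474,976,710,656 pixel values


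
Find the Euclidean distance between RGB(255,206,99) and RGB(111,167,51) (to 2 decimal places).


d = √[(R₁-R₂)² + (G₁-G₂)² + (B₁-B₂)²]
d = √[(255-111)² + (206-167)² + (99-51)²]
d = √[20736 + 1521 + 2304]
d = √24561
d ≈ 156.72


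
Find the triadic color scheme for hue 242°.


Triadic: equally spaced at 120° intervals
H1 = 242°
H2 = (242 + 120) mod 360 = 2°
H3 = (242 + 240) mod 360 = 122°
Triadic = 242°, 2°, 122°


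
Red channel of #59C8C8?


Color: #59C8C8
R = 59 = 89
G = C8 = 200
B = C8 = 200
Red = 89


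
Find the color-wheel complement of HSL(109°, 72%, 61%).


Complement = opposite side of color wheel = hue + 180°
H' = (109 + 180) mod 360 = 289°
S and L unchanged.
= HSL(289°, 72%, 61%)


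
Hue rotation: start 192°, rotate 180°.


New hue = (H + rotation) mod 360
New hue = (192 + 180) mod 360
= 372 mod 360
= 12°


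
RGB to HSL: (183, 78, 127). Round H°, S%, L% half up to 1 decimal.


Normalize: R'=183/255≈0.7176, G'=78/255≈0.3059, B'=127/255≈0.4980
Max=183/255, Min=78/255, Δ=Max-Min=105/255
L = (Max+Min)/2 = (183+78)/510 = 261/510 = 0.51176… → L = 51.2%
L > 0.5 → S = Δ/(2-Max-Min) = 105/(510-183-78) = 105/249 = 0.42168… → S = 42.2%
(the 1/255 factors cancel in S and H, so raw channel differences can be used)
Max is R' → H = 60 × (((G-B)/Δ) mod 6) = 60 × (((78-127)/105) mod 6)
  (-49)/105 = -0.4666…; negative, so add 6 → 5.5333…
  H = 60 × 5.5333… = 332° → H = 332.0°
= HSL(332.0°, 42.2%, 51.2%)


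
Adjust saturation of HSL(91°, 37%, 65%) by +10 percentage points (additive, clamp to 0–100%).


Original S = 37%
Adjustment = +10 percentage points
New S = 37 + (10) = 47
Clamp to [0, 100] → 47
= HSL(91°, 47%, 65%)


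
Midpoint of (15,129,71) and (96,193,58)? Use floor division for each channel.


Midpoint: each channel = ⌊(C₁+C₂)/2⌋
R: ⌊(15+96)/2⌋ = 55
G: ⌊(129+193)/2⌋ = 161
B: ⌊(71+58)/2⌋ = 64
= RGB(55, 161, 64)


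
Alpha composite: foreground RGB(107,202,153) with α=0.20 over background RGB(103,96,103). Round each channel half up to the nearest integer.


C = α×F + (1-α)×B, with 1-α = 0.80
R: 0.20×107 + 0.80×103 = 21.40 + 82.40 = 103.80 → 104
G: 0.20×202 + 0.80×96 = 40.40 + 76.80 = 117.20 → 117
B: 0.20×153 + 0.80×103 = 30.60 + 82.40 = 113.00 → 113
= RGB(104, 117, 113)


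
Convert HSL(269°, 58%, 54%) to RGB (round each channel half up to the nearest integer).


H=269°, S=0.58, L=0.54
C = (1-|2L-1|)×S = (1-|0.08|)×0.58 = 0.5336
H' = H/60 = 269/60 ≈ 4.4833; X = C×(1-|H' mod 2 - 1|) ≈ 0.2579
m = L - C/2 = 0.54 - 0.2668 = 0.2732
Sector ⌊H'⌋ = 4 → (R',G',B') = (≈0.2579, 0.0, 0.5336)
RGB = ((R'+m)×255, (G'+m)×255, (B'+m)×255) = (135.4322, 69.666, 205.734)
Round half up → RGB(135, 70, 206)


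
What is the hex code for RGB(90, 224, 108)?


R = 90 → 5A (hex)
G = 224 → E0 (hex)
B = 108 → 6C (hex)
Hex = #5AE06C


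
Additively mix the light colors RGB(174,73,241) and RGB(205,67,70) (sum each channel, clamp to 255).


Additive: each channel = min(255, C₁+C₂)
R: 174+205 = 379 → 255
G: 73+67 = 140 → 140
B: 241+70 = 311 → 255
= RGB(255, 140, 255)


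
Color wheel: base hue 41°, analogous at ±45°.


Base hue: 41°
Left analog: (41 - 45) mod 360 = 356°
Right analog: (41 + 45) mod 360 = 86°
Analogous hues = 356° and 86°


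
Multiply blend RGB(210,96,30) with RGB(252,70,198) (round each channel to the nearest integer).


Multiply: C = A×B/255, rounded to nearest integer
R: 210×252/255 = 52920/255 ≈ 207.529 → 208
G: 96×70/255 = 6720/255 ≈ 26.353 → 26
B: 30×198/255 = 5940/255 ≈ 23.294 → 23
= RGB(208, 26, 23)


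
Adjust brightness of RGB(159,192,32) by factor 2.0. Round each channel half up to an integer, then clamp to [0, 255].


Multiply each channel by 2.0, round half up, clamp to [0, 255]
R: 159×2.0 = 318 → clamp → 255
G: 192×2.0 = 384 → clamp → 255
B: 32×2.0 = 64
= RGB(255, 255, 64)


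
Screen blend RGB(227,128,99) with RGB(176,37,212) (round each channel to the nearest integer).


Screen: C = 255 - (255-A)×(255-B)/255, rounded to nearest integer
R: 255 - (255-227)×(255-176)/255 = 255 - 2212/255 ≈ 255 - 8.675 = 246.325 → 246
G: 255 - (255-128)×(255-37)/255 = 255 - 27686/255 ≈ 255 - 108.573 = 146.427 → 146
B: 255 - (255-99)×(255-212)/255 = 255 - 6708/255 ≈ 255 - 26.306 = 228.694 → 229
= RGB(246, 146, 229)


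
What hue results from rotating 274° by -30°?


New hue = (H + rotation) mod 360
New hue = (274 -30) mod 360
= 244 mod 360
= 244°


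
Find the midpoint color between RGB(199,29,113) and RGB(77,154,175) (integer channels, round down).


Midpoint: each channel = ⌊(C₁+C₂)/2⌋
R: ⌊(199+77)/2⌋ = 138
G: ⌊(29+154)/2⌋ = 91
B: ⌊(113+175)/2⌋ = 144
= RGB(138, 91, 144)


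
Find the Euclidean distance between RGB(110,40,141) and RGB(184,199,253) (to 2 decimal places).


d = √[(R₁-R₂)² + (G₁-G₂)² + (B₁-B₂)²]
d = √[(110-184)² + (40-199)² + (141-253)²]
d = √[5476 + 25281 + 12544]
d = √43301
d ≈ 208.09


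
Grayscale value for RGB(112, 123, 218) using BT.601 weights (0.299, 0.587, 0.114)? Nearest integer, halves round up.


Gray = 0.299×R + 0.587×G + 0.114×B
Gray = 0.299×112 + 0.587×123 + 0.114×218
Gray = 33.488 + 72.201 + 24.852
Gray = 130.541 → round half up → 131
Gray = 131


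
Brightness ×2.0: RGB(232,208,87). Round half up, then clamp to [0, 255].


Multiply each channel by 2.0, round half up, clamp to [0, 255]
R: 232×2.0 = 464 → clamp → 255
G: 208×2.0 = 416 → clamp → 255
B: 87×2.0 = 174
= RGB(255, 255, 174)


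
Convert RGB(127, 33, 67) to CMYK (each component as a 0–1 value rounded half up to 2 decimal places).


R'=127/255≈0.4980, G'=33/255≈0.1294, B'=67/255≈0.2627
K = 1 - max(R',G',B') = 1 - 127/255 = 128/255 = 0.50196… → 0.50
(1-R'-K)/(1-K) simplifies to (max-R)/max with max = 127:
C = (127-127)/127 = 0/127 = 0 → 0.00
M = (127-33)/127 = 94/127 = 0.74015… → 0.74
Y = (127-67)/127 = 60/127 = 0.47244… → 0.47
= CMYK(0.00, 0.74, 0.47, 0.50)


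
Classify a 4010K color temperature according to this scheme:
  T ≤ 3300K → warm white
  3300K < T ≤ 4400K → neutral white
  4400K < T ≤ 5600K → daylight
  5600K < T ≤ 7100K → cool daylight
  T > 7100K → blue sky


Temperature: 4010K
3300K < 4010K ≤ 4400K → neutral white
Classification: neutral white


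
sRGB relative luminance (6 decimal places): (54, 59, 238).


Linearize each channel (sRGB transfer function): c = v/255; c_lin = c/12.92 if c ≤ 0.04045, else ((c+0.055)/1.055)^2.4
  R: 54/255 ≈ 0.211765 > 0.04045 → ((0.211765+0.055)/1.055)^2.4 ≈ 0.036889
  G: 59/255 ≈ 0.231373 > 0.04045 → ((0.231373+0.055)/1.055)^2.4 ≈ 0.043735
  B: 238/255 ≈ 0.933333 > 0.04045 → ((0.933333+0.055)/1.055)^2.4 ≈ 0.854993
R_lin = 0.036889, G_lin = 0.043735, B_lin = 0.854993
L = 0.2126×R + 0.7152×G + 0.0722×B
L = 0.2126×0.036889 + 0.7152×0.043735 + 0.0722×0.854993
L ≈ 0.100852


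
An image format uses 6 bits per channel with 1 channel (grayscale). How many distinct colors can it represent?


Total bits = 6 bits/channel × 1 channels = 6 bits
Distinct colors = 2^6
= 64 colors


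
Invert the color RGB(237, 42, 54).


Invert: (255-R, 255-G, 255-B)
R: 255-237 = 18
G: 255-42 = 213
B: 255-54 = 201
= RGB(18, 213, 201)


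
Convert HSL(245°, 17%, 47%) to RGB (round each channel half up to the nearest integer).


H=245°, S=0.17, L=0.47
C = (1-|2L-1|)×S = (1-|-0.06|)×0.17 = 0.1598
H' = H/60 = 245/60 ≈ 4.0833; X = C×(1-|H' mod 2 - 1|) ≈ 0.0133
m = L - C/2 = 0.47 - 0.0799 = 0.3901
Sector ⌊H'⌋ = 4 → (R',G',B') = (≈0.0133, 0.0, 0.1598)
RGB = ((R'+m)×255, (G'+m)×255, (B'+m)×255) = (102.87125, 99.4755, 140.2245)
Round half up → RGB(103, 99, 140)


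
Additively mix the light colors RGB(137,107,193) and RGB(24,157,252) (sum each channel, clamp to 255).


Additive: each channel = min(255, C₁+C₂)
R: 137+24 = 161 → 161
G: 107+157 = 264 → 255
B: 193+252 = 445 → 255
= RGB(161, 255, 255)


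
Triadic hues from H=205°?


Triadic: equally spaced at 120° intervals
H1 = 205°
H2 = (205 + 120) mod 360 = 325°
H3 = (205 + 240) mod 360 = 85°
Triadic = 205°, 325°, 85°


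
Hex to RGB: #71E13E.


71 → 113 (R)
E1 → 225 (G)
3E → 62 (B)
= RGB(113, 225, 62)


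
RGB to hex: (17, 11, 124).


R = 17 → 11 (hex)
G = 11 → 0B (hex)
B = 124 → 7C (hex)
Hex = #110B7C


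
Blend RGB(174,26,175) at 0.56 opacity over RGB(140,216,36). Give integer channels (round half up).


C = α×F + (1-α)×B, with 1-α = 0.44
R: 0.56×174 + 0.44×140 = 97.44 + 61.60 = 159.04 → 159
G: 0.56×26 + 0.44×216 = 14.56 + 95.04 = 109.60 → 110
B: 0.56×175 + 0.44×36 = 98.00 + 15.84 = 113.84 → 114
= RGB(159, 110, 114)


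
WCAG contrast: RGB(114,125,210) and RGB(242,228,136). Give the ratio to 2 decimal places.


Linearize each sRGB channel c=v/255: c/12.92 if c ≤ 0.04045 else ((c+0.055)/1.055)^2.4
L = 0.2126×R_lin + 0.7152×G_lin + 0.0722×B_lin
Color 1 (114,125,210):
  R=114: 114/255≈0.4471 > 0.04045 → ((0.4471+0.055)/1.055)^2.4 ≈ 0.16827
  G=125: 125/255≈0.4902 > 0.04045 → ((0.4902+0.055)/1.055)^2.4 ≈ 0.20508
  B=210: 210/255≈0.8235 > 0.04045 → ((0.8235+0.055)/1.055)^2.4 ≈ 0.64448
  L1 = 0.2126×0.16827 + 0.7152×0.20508 + 0.0722×0.64448 ≈ 0.22898
Color 2 (242,228,136):
  R=242: 242/255≈0.9490 > 0.04045 → ((0.9490+0.055)/1.055)^2.4 ≈ 0.88792
  G=228: 228/255≈0.8941 > 0.04045 → ((0.8941+0.055)/1.055)^2.4 ≈ 0.77582
  B=136: 136/255≈0.5333 > 0.04045 → ((0.5333+0.055)/1.055)^2.4 ≈ 0.24620
  L2 = 0.2126×0.88792 + 0.7152×0.77582 + 0.0722×0.24620 ≈ 0.76142
Lighter = 0.76142, Darker = 0.22898
Ratio = (L_lighter + 0.05) / (L_darker + 0.05)
Ratio = (0.76142 + 0.05) / (0.22898 + 0.05) = 0.81142 / 0.27898 ≈ 2.9085
Ratio ≈ 2.91:1


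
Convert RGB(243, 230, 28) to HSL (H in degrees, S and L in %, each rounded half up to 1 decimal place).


Normalize: R'=243/255≈0.9529, G'=230/255≈0.9020, B'=28/255≈0.1098
Max=243/255, Min=28/255, Δ=Max-Min=215/255
L = (Max+Min)/2 = (243+28)/510 = 271/510 = 0.53137… → L = 53.1%
L > 0.5 → S = Δ/(2-Max-Min) = 215/(510-243-28) = 215/239 = 0.89958… → S = 90.0%
(the 1/255 factors cancel in S and H, so raw channel differences can be used)
Max is R' → H = 60 × (((G-B)/Δ) mod 6) = 60 × (((230-28)/215) mod 6)
  202/215 = 0.9395…
  H = 60 × 0.9395… = 56.372…° → H = 56.4°
= HSL(56.4°, 90.0%, 53.1%)


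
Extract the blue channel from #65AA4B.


Color: #65AA4B
R = 65 = 101
G = AA = 170
B = 4B = 75
Blue = 75


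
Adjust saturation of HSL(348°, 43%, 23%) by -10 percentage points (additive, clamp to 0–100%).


Original S = 43%
Adjustment = -10 percentage points
New S = 43 + (-10) = 33
Clamp to [0, 100] → 33
= HSL(348°, 33%, 23%)


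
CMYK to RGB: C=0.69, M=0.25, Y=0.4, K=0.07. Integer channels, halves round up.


R = 255 × (1-C) × (1-K) = 255 × 0.31 × 0.93 = 73.5165 → 74
G = 255 × (1-M) × (1-K) = 255 × 0.75 × 0.93 = 177.8625 → 178
B = 255 × (1-Y) × (1-K) = 255 × 0.60 × 0.93 = 142.29 → 142
= RGB(74, 178, 142)


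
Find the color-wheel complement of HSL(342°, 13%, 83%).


Complement = opposite side of color wheel = hue + 180°
H' = (342 + 180) mod 360 = 162°
S and L unchanged.
= HSL(162°, 13%, 83%)


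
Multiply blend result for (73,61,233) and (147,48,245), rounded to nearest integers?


Multiply: C = A×B/255, rounded to nearest integer
R: 73×147/255 = 10731/255 ≈ 42.082 → 42
G: 61×48/255 = 2928/255 ≈ 11.482 → 11
B: 233×245/255 = 57085/255 ≈ 223.863 → 224
= RGB(42, 11, 224)


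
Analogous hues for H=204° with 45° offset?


Base hue: 204°
Left analog: (204 - 45) mod 360 = 159°
Right analog: (204 + 45) mod 360 = 249°
Analogous hues = 159° and 249°


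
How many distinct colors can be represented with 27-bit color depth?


Colors = 2^bits = 2^27
= 134,217,728 colors


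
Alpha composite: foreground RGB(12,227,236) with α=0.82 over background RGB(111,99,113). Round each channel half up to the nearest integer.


C = α×F + (1-α)×B, with 1-α = 0.18
R: 0.82×12 + 0.18×111 = 9.84 + 19.98 = 29.82 → 30
G: 0.82×227 + 0.18×99 = 186.14 + 17.82 = 203.96 → 204
B: 0.82×236 + 0.18×113 = 193.52 + 20.34 = 213.86 → 214
= RGB(30, 204, 214)


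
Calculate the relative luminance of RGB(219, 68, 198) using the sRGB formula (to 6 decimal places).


Linearize each channel (sRGB transfer function): c = v/255; c_lin = c/12.92 if c ≤ 0.04045, else ((c+0.055)/1.055)^2.4
  R: 219/255 ≈ 0.858824 > 0.04045 → ((0.858824+0.055)/1.055)^2.4 ≈ 0.708376
  G: 68/255 ≈ 0.266667 > 0.04045 → ((0.266667+0.055)/1.055)^2.4 ≈ 0.057805
  B: 198/255 ≈ 0.776471 > 0.04045 → ((0.776471+0.055)/1.055)^2.4 ≈ 0.564712
R_lin = 0.708376, G_lin = 0.057805, B_lin = 0.564712
L = 0.2126×R + 0.7152×G + 0.0722×B
L = 0.2126×0.708376 + 0.7152×0.057805 + 0.0722×0.564712
L ≈ 0.232715


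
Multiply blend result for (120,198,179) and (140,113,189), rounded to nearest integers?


Multiply: C = A×B/255, rounded to nearest integer
R: 120×140/255 = 16800/255 ≈ 65.882 → 66
G: 198×113/255 = 22374/255 ≈ 87.741 → 88
B: 179×189/255 = 33831/255 ≈ 132.671 → 133
= RGB(66, 88, 133)


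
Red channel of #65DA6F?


Color: #65DA6F
R = 65 = 101
G = DA = 218
B = 6F = 111
Red = 101


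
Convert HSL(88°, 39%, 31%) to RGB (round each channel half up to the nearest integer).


H=88°, S=0.39, L=0.31
C = (1-|2L-1|)×S = (1-|-0.38|)×0.39 = 0.2418
H' = H/60 = 88/60 ≈ 1.4667; X = C×(1-|H' mod 2 - 1|) = 0.12896
m = L - C/2 = 0.31 - 0.1209 = 0.1891
Sector ⌊H'⌋ = 1 → (R',G',B') = (0.12896, 0.2418, 0.0)
RGB = ((R'+m)×255, (G'+m)×255, (B'+m)×255) = (81.1053, 109.8795, 48.2205)
Round half up → RGB(81, 110, 48)


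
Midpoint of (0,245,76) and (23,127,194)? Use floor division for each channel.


Midpoint: each channel = ⌊(C₁+C₂)/2⌋
R: ⌊(0+23)/2⌋ = 11
G: ⌊(245+127)/2⌋ = 186
B: ⌊(76+194)/2⌋ = 135
= RGB(11, 186, 135)


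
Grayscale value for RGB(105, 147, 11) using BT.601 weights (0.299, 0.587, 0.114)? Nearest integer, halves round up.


Gray = 0.299×R + 0.587×G + 0.114×B
Gray = 0.299×105 + 0.587×147 + 0.114×11
Gray = 31.395 + 86.289 + 1.254
Gray = 118.938 → round half up → 119
Gray = 119


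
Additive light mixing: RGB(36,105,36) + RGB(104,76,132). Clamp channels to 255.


Additive: each channel = min(255, C₁+C₂)
R: 36+104 = 140 → 140
G: 105+76 = 181 → 181
B: 36+132 = 168 → 168
= RGB(140, 181, 168)


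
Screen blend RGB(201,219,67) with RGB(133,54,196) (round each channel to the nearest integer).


Screen: C = 255 - (255-A)×(255-B)/255, rounded to nearest integer
R: 255 - (255-201)×(255-133)/255 = 255 - 6588/255 ≈ 255 - 25.835 = 229.165 → 229
G: 255 - (255-219)×(255-54)/255 = 255 - 7236/255 ≈ 255 - 28.376 = 226.624 → 227
B: 255 - (255-67)×(255-196)/255 = 255 - 11092/255 ≈ 255 - 43.498 = 211.502 → 212
= RGB(229, 227, 212)


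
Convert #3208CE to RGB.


32 → 50 (R)
08 → 8 (G)
CE → 206 (B)
= RGB(50, 8, 206)


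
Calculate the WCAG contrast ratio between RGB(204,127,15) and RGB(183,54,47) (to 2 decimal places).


Linearize each sRGB channel c=v/255: c/12.92 if c ≤ 0.04045 else ((c+0.055)/1.055)^2.4
L = 0.2126×R_lin + 0.7152×G_lin + 0.0722×B_lin
Color 1 (204,127,15):
  R=204: 204/255≈0.8000 > 0.04045 → ((0.8000+0.055)/1.055)^2.4 ≈ 0.60383
  G=127: 127/255≈0.4980 > 0.04045 → ((0.4980+0.055)/1.055)^2.4 ≈ 0.21223
  B=15: 15/255≈0.0588 > 0.04045 → ((0.0588+0.055)/1.055)^2.4 ≈ 0.00478
  L1 = 0.2126×0.60383 + 0.7152×0.21223 + 0.0722×0.00478 ≈ 0.28051
Color 2 (183,54,47):
  R=183: 183/255≈0.7176 > 0.04045 → ((0.7176+0.055)/1.055)^2.4 ≈ 0.47353
  G=54: 54/255≈0.2118 > 0.04045 → ((0.2118+0.055)/1.055)^2.4 ≈ 0.03689
  B=47: 47/255≈0.1843 > 0.04045 → ((0.1843+0.055)/1.055)^2.4 ≈ 0.02843
  L2 = 0.2126×0.47353 + 0.7152×0.03689 + 0.0722×0.02843 ≈ 0.12911
Lighter = 0.28051, Darker = 0.12911
Ratio = (L_lighter + 0.05) / (L_darker + 0.05)
Ratio = (0.28051 + 0.05) / (0.12911 + 0.05) = 0.33051 / 0.17911 ≈ 1.8453
Ratio ≈ 1.85:1


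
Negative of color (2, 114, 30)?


Invert: (255-R, 255-G, 255-B)
R: 255-2 = 253
G: 255-114 = 141
B: 255-30 = 225
= RGB(253, 141, 225)


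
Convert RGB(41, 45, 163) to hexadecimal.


R = 41 → 29 (hex)
G = 45 → 2D (hex)
B = 163 → A3 (hex)
Hex = #292DA3


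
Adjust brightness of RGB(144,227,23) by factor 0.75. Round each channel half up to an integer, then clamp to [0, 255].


Multiply each channel by 0.75, round half up, clamp to [0, 255]
R: 144×0.75 = 108
G: 227×0.75 = 170.25 → round → 170
B: 23×0.75 = 17.25 → round → 17
= RGB(108, 170, 17)


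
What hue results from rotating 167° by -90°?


New hue = (H + rotation) mod 360
New hue = (167 -90) mod 360
= 77 mod 360
= 77°


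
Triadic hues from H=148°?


Triadic: equally spaced at 120° intervals
H1 = 148°
H2 = (148 + 120) mod 360 = 268°
H3 = (148 + 240) mod 360 = 28°
Triadic = 148°, 268°, 28°


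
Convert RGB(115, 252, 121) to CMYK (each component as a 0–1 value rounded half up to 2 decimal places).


R'=115/255≈0.4510, G'=252/255≈0.9882, B'=121/255≈0.4745
K = 1 - max(R',G',B') = 1 - 252/255 = 3/255 = 0.01176… → 0.01
(1-R'-K)/(1-K) simplifies to (max-R)/max with max = 252:
C = (252-115)/252 = 137/252 = 0.54365… → 0.54
M = (252-252)/252 = 0/252 = 0 → 0.00
Y = (252-121)/252 = 131/252 = 0.51984… → 0.52
= CMYK(0.54, 0.00, 0.52, 0.01)


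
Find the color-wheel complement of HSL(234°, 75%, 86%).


Complement = opposite side of color wheel = hue + 180°
H' = (234 + 180) mod 360 = 54°
S and L unchanged.
= HSL(54°, 75%, 86%)


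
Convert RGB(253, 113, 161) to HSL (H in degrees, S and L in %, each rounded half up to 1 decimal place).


Normalize: R'=253/255≈0.9922, G'=113/255≈0.4431, B'=161/255≈0.6314
Max=253/255, Min=113/255, Δ=Max-Min=140/255
L = (Max+Min)/2 = (253+113)/510 = 366/510 = 0.71764… → L = 71.8%
L > 0.5 → S = Δ/(2-Max-Min) = 140/(510-253-113) = 140/144 = 0.97222… → S = 97.2%
(the 1/255 factors cancel in S and H, so raw channel differences can be used)
Max is R' → H = 60 × (((G-B)/Δ) mod 6) = 60 × (((113-161)/140) mod 6)
  (-48)/140 = -0.3428…; negative, so add 6 → 5.6571…
  H = 60 × 5.6571… = 339.428…° → H = 339.4°
= HSL(339.4°, 97.2%, 71.8%)


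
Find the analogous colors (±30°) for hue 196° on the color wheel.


Base hue: 196°
Left analog: (196 - 30) mod 360 = 166°
Right analog: (196 + 30) mod 360 = 226°
Analogous hues = 166° and 226°


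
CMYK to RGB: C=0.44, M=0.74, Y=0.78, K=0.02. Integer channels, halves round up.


R = 255 × (1-C) × (1-K) = 255 × 0.56 × 0.98 = 139.944 → 140
G = 255 × (1-M) × (1-K) = 255 × 0.26 × 0.98 = 64.974 → 65
B = 255 × (1-Y) × (1-K) = 255 × 0.22 × 0.98 = 54.978 → 55
= RGB(140, 65, 55)


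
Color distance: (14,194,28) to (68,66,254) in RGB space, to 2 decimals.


d = √[(R₁-R₂)² + (G₁-G₂)² + (B₁-B₂)²]
d = √[(14-68)² + (194-66)² + (28-254)²]
d = √[2916 + 16384 + 51076]
d = √70376
d ≈ 265.28


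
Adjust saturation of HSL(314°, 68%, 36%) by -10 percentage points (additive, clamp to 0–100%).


Original S = 68%
Adjustment = -10 percentage points
New S = 68 + (-10) = 58
Clamp to [0, 100] → 58
= HSL(314°, 58%, 36%)


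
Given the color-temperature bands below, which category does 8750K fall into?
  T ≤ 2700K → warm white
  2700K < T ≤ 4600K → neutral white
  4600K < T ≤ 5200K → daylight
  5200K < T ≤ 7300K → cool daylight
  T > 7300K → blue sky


Temperature: 8750K
8750K > 7300K → blue sky
Classification: blue sky


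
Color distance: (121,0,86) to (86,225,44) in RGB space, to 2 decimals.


d = √[(R₁-R₂)² + (G₁-G₂)² + (B₁-B₂)²]
d = √[(121-86)² + (0-225)² + (86-44)²]
d = √[1225 + 50625 + 1764]
d = √53614
d ≈ 231.55


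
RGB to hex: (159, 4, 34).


R = 159 → 9F (hex)
G = 4 → 04 (hex)
B = 34 → 22 (hex)
Hex = #9F0422


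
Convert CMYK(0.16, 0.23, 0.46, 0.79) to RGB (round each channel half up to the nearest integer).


R = 255 × (1-C) × (1-K) = 255 × 0.84 × 0.21 = 44.982 → 45
G = 255 × (1-M) × (1-K) = 255 × 0.77 × 0.21 = 41.2335 → 41
B = 255 × (1-Y) × (1-K) = 255 × 0.54 × 0.21 = 28.917 → 29
= RGB(45, 41, 29)


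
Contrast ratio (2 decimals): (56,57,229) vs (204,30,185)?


Linearize each sRGB channel c=v/255: c/12.92 if c ≤ 0.04045 else ((c+0.055)/1.055)^2.4
L = 0.2126×R_lin + 0.7152×G_lin + 0.0722×B_lin
Color 1 (56,57,229):
  R=56: 56/255≈0.2196 > 0.04045 → ((0.2196+0.055)/1.055)^2.4 ≈ 0.03955
  G=57: 57/255≈0.2235 > 0.04045 → ((0.2235+0.055)/1.055)^2.4 ≈ 0.04092
  B=229: 229/255≈0.8980 > 0.04045 → ((0.8980+0.055)/1.055)^2.4 ≈ 0.78354
  L1 = 0.2126×0.03955 + 0.7152×0.04092 + 0.0722×0.78354 ≈ 0.09424
Color 2 (204,30,185):
  R=204: 204/255≈0.8000 > 0.04045 → ((0.8000+0.055)/1.055)^2.4 ≈ 0.60383
  G=30: 30/255≈0.1176 > 0.04045 → ((0.1176+0.055)/1.055)^2.4 ≈ 0.01298
  B=185: 185/255≈0.7255 > 0.04045 → ((0.7255+0.055)/1.055)^2.4 ≈ 0.48515
  L2 = 0.2126×0.60383 + 0.7152×0.01298 + 0.0722×0.48515 ≈ 0.17269
Lighter = 0.17269, Darker = 0.09424
Ratio = (L_lighter + 0.05) / (L_darker + 0.05)
Ratio = (0.17269 + 0.05) / (0.09424 + 0.05) = 0.22269 / 0.14424 ≈ 1.5438
Ratio ≈ 1.54:1


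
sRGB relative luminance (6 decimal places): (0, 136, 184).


Linearize each channel (sRGB transfer function): c = v/255; c_lin = c/12.92 if c ≤ 0.04045, else ((c+0.055)/1.055)^2.4
  R: 0/255 ≈ 0.000000 ≤ 0.04045 → 0.000000/12.92 ≈ 0.000000
  G: 136/255 ≈ 0.533333 > 0.04045 → ((0.533333+0.055)/1.055)^2.4 ≈ 0.246201
  B: 184/255 ≈ 0.721569 > 0.04045 → ((0.721569+0.055)/1.055)^2.4 ≈ 0.479320
R_lin = 0.000000, G_lin = 0.246201, B_lin = 0.479320
L = 0.2126×R + 0.7152×G + 0.0722×B
L = 0.2126×0.000000 + 0.7152×0.246201 + 0.0722×0.479320
L ≈ 0.210690


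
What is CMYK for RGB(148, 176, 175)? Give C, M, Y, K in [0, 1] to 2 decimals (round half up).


R'=148/255≈0.5804, G'=176/255≈0.6902, B'=175/255≈0.6863
K = 1 - max(R',G',B') = 1 - 176/255 = 79/255 = 0.30980… → 0.31
(1-R'-K)/(1-K) simplifies to (max-R)/max with max = 176:
C = (176-148)/176 = 28/176 = 0.15909… → 0.16
M = (176-176)/176 = 0/176 = 0 → 0.00
Y = (176-175)/176 = 1/176 = 0.00568… → 0.01
= CMYK(0.16, 0.00, 0.01, 0.31)


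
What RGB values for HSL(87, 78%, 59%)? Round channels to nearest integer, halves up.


H=87°, S=0.78, L=0.59
C = (1-|2L-1|)×S = (1-|0.18|)×0.78 = 0.6396
H' = H/60 = 87/60 ≈ 1.4500; X = C×(1-|H' mod 2 - 1|) = 0.35178
m = L - C/2 = 0.59 - 0.3198 = 0.2702
Sector ⌊H'⌋ = 1 → (R',G',B') = (0.35178, 0.6396, 0.0)
RGB = ((R'+m)×255, (G'+m)×255, (B'+m)×255) = (158.6049, 231.999, 68.901)
Round half up → RGB(159, 232, 69)


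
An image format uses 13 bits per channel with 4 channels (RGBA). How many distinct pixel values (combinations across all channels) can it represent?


Total bits = 13 bits/channel × 4 channels = 52 bits
Distinct pixel values = 2^52
= 4,503,599,627,370,496 pixel values


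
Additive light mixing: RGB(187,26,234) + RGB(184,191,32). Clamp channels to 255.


Additive: each channel = min(255, C₁+C₂)
R: 187+184 = 371 → 255
G: 26+191 = 217 → 217
B: 234+32 = 266 → 255
= RGB(255, 217, 255)


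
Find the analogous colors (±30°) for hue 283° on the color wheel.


Base hue: 283°
Left analog: (283 - 30) mod 360 = 253°
Right analog: (283 + 30) mod 360 = 313°
Analogous hues = 253° and 313°


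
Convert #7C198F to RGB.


7C → 124 (R)
19 → 25 (G)
8F → 143 (B)
= RGB(124, 25, 143)


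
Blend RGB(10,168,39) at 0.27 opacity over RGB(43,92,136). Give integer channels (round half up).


C = α×F + (1-α)×B, with 1-α = 0.73
R: 0.27×10 + 0.73×43 = 2.70 + 31.39 = 34.09 → 34
G: 0.27×168 + 0.73×92 = 45.36 + 67.16 = 112.52 → 113
B: 0.27×39 + 0.73×136 = 10.53 + 99.28 = 109.81 → 110
= RGB(34, 113, 110)


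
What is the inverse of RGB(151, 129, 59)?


Invert: (255-R, 255-G, 255-B)
R: 255-151 = 104
G: 255-129 = 126
B: 255-59 = 196
= RGB(104, 126, 196)


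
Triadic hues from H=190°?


Triadic: equally spaced at 120° intervals
H1 = 190°
H2 = (190 + 120) mod 360 = 310°
H3 = (190 + 240) mod 360 = 70°
Triadic = 190°, 310°, 70°


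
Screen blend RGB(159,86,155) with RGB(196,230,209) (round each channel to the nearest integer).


Screen: C = 255 - (255-A)×(255-B)/255, rounded to nearest integer
R: 255 - (255-159)×(255-196)/255 = 255 - 5664/255 ≈ 255 - 22.212 = 232.788 → 233
G: 255 - (255-86)×(255-230)/255 = 255 - 4225/255 ≈ 255 - 16.569 = 238.431 → 238
B: 255 - (255-155)×(255-209)/255 = 255 - 4600/255 ≈ 255 - 18.039 = 236.961 → 237
= RGB(233, 238, 237)


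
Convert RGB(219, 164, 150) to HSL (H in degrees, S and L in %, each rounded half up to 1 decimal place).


Normalize: R'=219/255≈0.8588, G'=164/255≈0.6431, B'=150/255≈0.5882
Max=219/255, Min=150/255, Δ=Max-Min=69/255
L = (Max+Min)/2 = (219+150)/510 = 369/510 = 0.72352… → L = 72.4%
L > 0.5 → S = Δ/(2-Max-Min) = 69/(510-219-150) = 69/141 = 0.48936… → S = 48.9%
(the 1/255 factors cancel in S and H, so raw channel differences can be used)
Max is R' → H = 60 × (((G-B)/Δ) mod 6) = 60 × (((164-150)/69) mod 6)
  14/69 = 0.2028…
  H = 60 × 0.2028… = 12.173…° → H = 12.2°
= HSL(12.2°, 48.9%, 72.4%)


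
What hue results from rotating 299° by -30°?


New hue = (H + rotation) mod 360
New hue = (299 -30) mod 360
= 269 mod 360
= 269°


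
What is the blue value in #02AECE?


Color: #02AECE
R = 02 = 2
G = AE = 174
B = CE = 206
Blue = 206


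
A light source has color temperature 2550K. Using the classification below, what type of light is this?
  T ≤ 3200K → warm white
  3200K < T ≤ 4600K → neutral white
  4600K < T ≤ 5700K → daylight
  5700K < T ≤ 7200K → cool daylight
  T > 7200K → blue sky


Temperature: 2550K
2550K ≤ 3200K → warm white
Classification: warm white


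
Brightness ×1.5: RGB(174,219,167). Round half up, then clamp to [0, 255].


Multiply each channel by 1.5, round half up, clamp to [0, 255]
R: 174×1.5 = 261 → clamp → 255
G: 219×1.5 = 328.5 → round → 329 → clamp → 255
B: 167×1.5 = 250.5 → round → 251
= RGB(255, 255, 251)


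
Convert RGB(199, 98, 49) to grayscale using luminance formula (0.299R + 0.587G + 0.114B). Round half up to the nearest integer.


Gray = 0.299×R + 0.587×G + 0.114×B
Gray = 0.299×199 + 0.587×98 + 0.114×49
Gray = 59.501 + 57.526 + 5.586
Gray = 122.613 → round half up → 123
Gray = 123


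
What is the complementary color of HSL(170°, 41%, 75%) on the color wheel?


Complement = opposite side of color wheel = hue + 180°
H' = (170 + 180) mod 360 = 350°
S and L unchanged.
= HSL(350°, 41%, 75%)


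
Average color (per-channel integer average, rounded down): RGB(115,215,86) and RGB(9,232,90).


Midpoint: each channel = ⌊(C₁+C₂)/2⌋
R: ⌊(115+9)/2⌋ = 62
G: ⌊(215+232)/2⌋ = 223
B: ⌊(86+90)/2⌋ = 88
= RGB(62, 223, 88)


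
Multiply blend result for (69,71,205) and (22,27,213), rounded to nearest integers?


Multiply: C = A×B/255, rounded to nearest integer
R: 69×22/255 = 1518/255 ≈ 5.953 → 6
G: 71×27/255 = 1917/255 ≈ 7.518 → 8
B: 205×213/255 = 43665/255 ≈ 171.235 → 171
= RGB(6, 8, 171)


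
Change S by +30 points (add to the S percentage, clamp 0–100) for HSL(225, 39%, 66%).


Original S = 39%
Adjustment = +30 percentage points
New S = 39 + (30) = 69
Clamp to [0, 100] → 69
= HSL(225°, 69%, 66%)


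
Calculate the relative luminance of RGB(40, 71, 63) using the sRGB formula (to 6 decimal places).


Linearize each channel (sRGB transfer function): c = v/255; c_lin = c/12.92 if c ≤ 0.04045, else ((c+0.055)/1.055)^2.4
  R: 40/255 ≈ 0.156863 > 0.04045 → ((0.156863+0.055)/1.055)^2.4 ≈ 0.021219
  G: 71/255 ≈ 0.278431 > 0.04045 → ((0.278431+0.055)/1.055)^2.4 ≈ 0.063010
  B: 63/255 ≈ 0.247059 > 0.04045 → ((0.247059+0.055)/1.055)^2.4 ≈ 0.049707
R_lin = 0.021219, G_lin = 0.063010, B_lin = 0.049707
L = 0.2126×R + 0.7152×G + 0.0722×B
L = 0.2126×0.021219 + 0.7152×0.063010 + 0.0722×0.049707
L ≈ 0.053165


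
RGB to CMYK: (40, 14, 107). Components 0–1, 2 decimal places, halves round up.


R'=40/255≈0.1569, G'=14/255≈0.0549, B'=107/255≈0.4196
K = 1 - max(R',G',B') = 1 - 107/255 = 148/255 = 0.58039… → 0.58
(1-R'-K)/(1-K) simplifies to (max-R)/max with max = 107:
C = (107-40)/107 = 67/107 = 0.62616… → 0.63
M = (107-14)/107 = 93/107 = 0.86915… → 0.87
Y = (107-107)/107 = 0/107 = 0 → 0.00
= CMYK(0.63, 0.87, 0.00, 0.58)


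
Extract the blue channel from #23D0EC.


Color: #23D0EC
R = 23 = 35
G = D0 = 208
B = EC = 236
Blue = 236


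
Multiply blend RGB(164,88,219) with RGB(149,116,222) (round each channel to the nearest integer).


Multiply: C = A×B/255, rounded to nearest integer
R: 164×149/255 = 24436/255 ≈ 95.827 → 96
G: 88×116/255 = 10208/255 ≈ 40.031 → 40
B: 219×222/255 = 48618/255 ≈ 190.659 → 191
= RGB(96, 40, 191)
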